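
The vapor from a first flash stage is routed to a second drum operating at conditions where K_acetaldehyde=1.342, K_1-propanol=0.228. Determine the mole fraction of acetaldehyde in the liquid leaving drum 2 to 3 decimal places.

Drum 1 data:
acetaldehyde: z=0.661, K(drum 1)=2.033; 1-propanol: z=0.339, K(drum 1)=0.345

Drum 1:
Rachford–Rice: g(ψ₁) = Σ zᵢ(Kᵢ−1)/(1+ψ₁(Kᵢ−1)) = 0.
Feasibility: ΣzᵢKᵢ = 1.461, Σzᵢ/Kᵢ = 1.308 — both > 1, two phases present.
Binary case is linear: z₁(K₁−1)(1+ψ₁(K₂−1)) + z₂(K₂−1)(1+ψ₁(K₁−1)) = 0
⇒ ψ₁ = [z₁(K₁−1)+z₂(K₂−1)] / [−(K₁−1)(K₂−1)] = 0.4608/0.6766 = 0.681
Drum-1 compositions:
  acetaldehyde: x = 0.388, y = 0.789
  1-propanol: x = 0.612, y = 0.211
Drum-2 feed = drum-1 vapor: z₂ = (0.7889, 0.2111).
Drum 2:
Let ψ₂ = V/F and solve Σ zᵢ(Kᵢ−1)/(1+ψ₂(Kᵢ−1)) = 0.
Feasibility: ΣzᵢKᵢ = 1.107, Σzᵢ/Kᵢ = 1.514 — both > 1, two phases present.
Binary case is linear: z₁(K₁−1)(1+ψ₂(K₂−1)) + z₂(K₂−1)(1+ψ₂(K₁−1)) = 0
⇒ ψ₂ = [z₁(K₁−1)+z₂(K₂−1)] / [−(K₁−1)(K₂−1)] = 0.1068/0.2640 = 0.405
  acetaldehyde: x = 0.693, y = 0.930
  1-propanol: x = 0.307, y = 0.070

x_acetaldehyde (drum 2) = 0.693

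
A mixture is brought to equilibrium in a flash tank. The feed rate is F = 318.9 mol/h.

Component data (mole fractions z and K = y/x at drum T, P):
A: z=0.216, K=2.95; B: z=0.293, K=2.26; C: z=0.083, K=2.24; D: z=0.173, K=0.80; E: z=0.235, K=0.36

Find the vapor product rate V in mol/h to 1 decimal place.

V = 277.7 mol/h

Rachford–Rice: g(V/F) = Σ zᵢ(Kᵢ−1)/(1+V/F(Kᵢ−1)) = 0.
Check two-phase: ΣzᵢKᵢ = 1.708 > 1 and Σzᵢ/Kᵢ = 1.109 > 1, so g(0) = 0.708 > 0 and g(1) = -0.109 < 0.
Newton iteration, V/F⁰ = 0.42:
  V/F = 0.420: g = 0.2972, g' = -0.691 → V/F = 0.850
  V/F = 0.850: g = 0.0151, g' = -0.728 → V/F = 0.871
Converged at V/F = 0.871.
Then V = V/F·F = 0.8708·318.9 = 277.7 mol/h and L = F − V = 41.2 mol/h.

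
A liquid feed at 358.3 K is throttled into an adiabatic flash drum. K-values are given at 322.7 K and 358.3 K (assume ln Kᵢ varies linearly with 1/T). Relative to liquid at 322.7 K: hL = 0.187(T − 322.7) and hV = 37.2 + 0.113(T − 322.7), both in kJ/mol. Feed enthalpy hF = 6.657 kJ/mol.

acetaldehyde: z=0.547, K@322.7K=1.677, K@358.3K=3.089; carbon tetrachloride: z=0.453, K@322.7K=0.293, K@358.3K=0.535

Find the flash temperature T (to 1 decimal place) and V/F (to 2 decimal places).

Adiabatic flash: solve Rachford–Rice at each trial T, then check hF = ψ·hV(T) + (1−ψ)·hL(T).
  T = 322.7 K: K = (1.677, 0.293), RR gives ψ = 0.105, H_out = 3.890 kJ/mol
  T = 358.3 K: K = (3.089, 0.535), RR gives ψ = 0.959, H_out = 39.823 kJ/mol
  T = 340.5 K: K = (2.313, 0.402), RR gives ψ = 0.570, H_out = 23.779 kJ/mol
  T = 331.6 K: K = (1.978, 0.345), RR gives ψ = 0.372, H_out = 15.241 kJ/mol
  T = 327.1 K: K = (1.822, 0.318), RR gives ψ = 0.251, H_out = 10.061 kJ/mol
  T = 324.9 K: K = (1.748, 0.305), RR gives ψ = 0.182, H_out = 7.151 kJ/mol
  T = 323.8 K: K = (1.712, 0.299), RR gives ψ = 0.145, H_out = 5.571 kJ/mol
  T = 324.4 K: K = (1.732, 0.302), RR gives ψ = 0.165, H_out = 6.444 kJ/mol
  T = 324.6 K: K = (1.738, 0.304), RR gives ψ = 0.172, H_out = 6.729 kJ/mol
Linear interpolation between T = 324.4 (H_out = 6.444) and T = 324.6 (H_out = 6.729) on hF = 6.657 gives T ≈ 324.5 K, at which ψ = 0.17.

T = 324.5 K, V/F = 0.17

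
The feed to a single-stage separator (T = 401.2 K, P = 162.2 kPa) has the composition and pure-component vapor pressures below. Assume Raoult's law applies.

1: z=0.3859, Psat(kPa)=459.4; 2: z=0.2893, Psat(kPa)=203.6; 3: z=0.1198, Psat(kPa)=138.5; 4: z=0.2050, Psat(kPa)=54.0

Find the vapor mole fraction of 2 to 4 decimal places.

Raoult's law: Kᵢ = Pᵢˢᵃᵗ/P = Pᵢˢᵃᵗ/162.2.
  K_1 = 459.4/162.2 = 2.832306, K_2 = 203.6/162.2 = 1.255240, K_3 = 138.5/162.2 = 0.853884, K_4 = 54.0/162.2 = 0.332922
Rachford–Rice: g(ψ) = Σ zᵢ(Kᵢ−1)/(1+ψ(Kᵢ−1)) = 0.
Feasibility: ΣzᵢKᵢ = 1.6267, Σzᵢ/Kᵢ = 1.1228 — both > 1, two phases present.
Newton iteration, ψ⁰ = 0.5:
  ψ = 0.5000: g = 0.21042, g' = -0.5760 → ψ = 0.8653
  ψ = 0.8653: g = -0.00952, g' = -0.7202 → ψ = 0.8521
  ψ = 0.8521: g = -0.00011, g' = -0.7033 → ψ = 0.8519
Converged at ψ = 0.8519.
Compositions from xᵢ = zᵢ/(1+ψ(Kᵢ−1)), yᵢ = Kᵢxᵢ:
  1: x = 0.1507, y = 0.4268
  2: x = 0.2376, y = 0.2983
  3: x = 0.1368, y = 0.1168
  4: x = 0.4749, y = 0.1581

y_2 = 0.2983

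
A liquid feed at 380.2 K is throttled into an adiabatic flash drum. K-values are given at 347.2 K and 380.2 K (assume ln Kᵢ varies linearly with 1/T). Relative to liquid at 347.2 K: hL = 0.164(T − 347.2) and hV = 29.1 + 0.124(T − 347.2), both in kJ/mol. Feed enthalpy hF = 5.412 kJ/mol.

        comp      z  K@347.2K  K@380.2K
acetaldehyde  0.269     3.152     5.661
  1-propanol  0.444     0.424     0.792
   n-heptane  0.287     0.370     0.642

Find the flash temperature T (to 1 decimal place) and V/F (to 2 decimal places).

Adiabatic flash: solve Rachford–Rice at each trial T, then check hF = ψ·hV(T) + (1−ψ)·hL(T).
  T = 347.2 K: K = (3.152, 0.424, 0.370), RR gives ψ = 0.111, H_out = 3.221 kJ/mol
  T = 380.2 K: K = (5.661, 0.792, 0.642), RR gives ψ = 0.829, H_out = 28.447 kJ/mol
  T = 363.7 K: K = (4.281, 0.588, 0.494), RR gives ψ = 0.375, H_out = 13.362 kJ/mol
  T = 355.4 K: K = (3.683, 0.501, 0.428), RR gives ψ = 0.237, H_out = 8.161 kJ/mol
  T = 351.3 K: K = (3.410, 0.461, 0.398), RR gives ψ = 0.174, H_out = 5.706 kJ/mol
  T = 349.2 K: K = (3.276, 0.442, 0.384), RR gives ψ = 0.142, H_out = 4.442 kJ/mol
Linear interpolation between T = 349.2 (H_out = 4.442) and T = 351.3 (H_out = 5.706) on hF = 5.412 gives T ≈ 350.8 K, at which ψ = 0.17.

T = 350.8 K, V/F = 0.17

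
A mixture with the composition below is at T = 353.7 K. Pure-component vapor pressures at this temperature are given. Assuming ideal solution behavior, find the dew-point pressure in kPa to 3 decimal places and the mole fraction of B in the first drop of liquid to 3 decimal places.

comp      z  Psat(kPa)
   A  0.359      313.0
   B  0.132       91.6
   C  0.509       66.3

Pdew = 97.416 kPa, x_B = 0.140

At the dew point ψ → 1, so Σzᵢ/Kᵢ = 1 with Kᵢ = Pᵢˢᵃᵗ/P ⇒ 1/P = Σzᵢ/Pᵢˢᵃᵗ.
1/P = 0.359/313.0 + 0.132/91.6 + 0.509/66.3 = 0.010265 ⇒ P = 97.416 kPa
xᵢ = zᵢP/Pᵢˢᵃᵗ ⇒ x_B = 0.132·97.416/91.6 = 0.140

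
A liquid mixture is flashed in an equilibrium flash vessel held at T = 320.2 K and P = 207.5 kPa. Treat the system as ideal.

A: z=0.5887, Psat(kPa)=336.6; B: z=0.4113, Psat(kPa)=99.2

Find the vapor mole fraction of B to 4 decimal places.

y_B = 0.2600

Raoult's law: Kᵢ = Pᵢˢᵃᵗ/P = Pᵢˢᵃᵗ/207.5.
  K_A = 336.6/207.5 = 1.622169, K_B = 99.2/207.5 = 0.478072
Let ψ = V/F and solve Σ zᵢ(Kᵢ−1)/(1+ψ(Kᵢ−1)) = 0.
g(0) = ΣzᵢKᵢ − 1 = 0.1516 and g(1) = 1 − Σzᵢ/Kᵢ = -0.2232, so a root lies in (0, 1).
Newton–Raphson from ψ = 0.66:
  ψ = 0.6600: g = -0.06782, g' = -0.3753 → ψ = 0.4793
  ψ = 0.4793: g = -0.00414, g' = -0.3345 → ψ = 0.4669
Converged at ψ = 0.4669.
Compositions from xᵢ = zᵢ/(1+ψ(Kᵢ−1)), yᵢ = Kᵢxᵢ:
  A: x = 0.4562, y = 0.7400
  B: x = 0.5438, y = 0.2600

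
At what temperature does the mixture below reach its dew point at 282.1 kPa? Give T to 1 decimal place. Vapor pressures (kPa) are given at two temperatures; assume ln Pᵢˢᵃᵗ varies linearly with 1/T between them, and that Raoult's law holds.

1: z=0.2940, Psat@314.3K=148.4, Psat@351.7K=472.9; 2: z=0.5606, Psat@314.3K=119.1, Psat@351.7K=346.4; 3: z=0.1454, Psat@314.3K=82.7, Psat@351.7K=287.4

T = 342.4 K

Dew-point temperature: Σzᵢ·P/Pᵢˢᵃᵗ(T) = 1. Interpolate ln Pᵢˢᵃᵗ = aᵢ + bᵢ/T.
  T = 314.3 K: ΣzᵢP/Pᵢˢᵃᵗ = 2.3827
  T = 351.7 K: ΣzᵢP/Pᵢˢᵃᵗ = 0.7746
  T = 333.0 K: ΣzᵢP/Pᵢˢᵃᵗ = 1.3156
  T = 342.4 K: ΣzᵢP/Pᵢˢᵃᵗ = 1.0007
  T = 347.0 K: ΣzᵢP/Pᵢˢᵃᵗ = 0.8801
  T = 344.7 K: ΣzᵢP/Pᵢˢᵃᵗ = 0.9380
Interpolating between 342.4 K and 344.7 K gives T ≈ 342.4 K.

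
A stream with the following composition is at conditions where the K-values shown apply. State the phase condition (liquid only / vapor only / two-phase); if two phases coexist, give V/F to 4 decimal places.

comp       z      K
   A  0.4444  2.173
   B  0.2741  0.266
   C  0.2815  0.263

two-phase, V/F = 0.1305

ΣzᵢKᵢ = 1.1126; Σzᵢ/Kᵢ = 2.3053.
Both exceed 1, so a two-phase solution exists.
Let ψ = V/F and solve Σ zᵢ(Kᵢ−1)/(1+ψ(Kᵢ−1)) = 0.
Iterate (Newton) starting at ψ = 0.5:
  ψ = 0.5000: g = -0.31779, g' = -0.9949 → ψ = 0.1806
  ψ = 0.1806: g = -0.04108, g' = -0.8161 → ψ = 0.1302
  ψ = 0.1302: g = 0.00025, g' = -0.8278 → ψ = 0.1305
Converged at ψ = 0.1305.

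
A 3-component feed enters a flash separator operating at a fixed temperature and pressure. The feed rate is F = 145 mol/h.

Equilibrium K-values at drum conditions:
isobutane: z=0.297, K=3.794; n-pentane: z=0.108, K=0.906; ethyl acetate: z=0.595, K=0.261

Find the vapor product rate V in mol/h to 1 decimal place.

V = 29.6 mol/h

Material balance + equilibrium reduce to Σ zᵢ(Kᵢ−1)/(1+ψ(Kᵢ−1)) = 0.
g(0) = ΣzᵢKᵢ − 1 = 0.380 and g(1) = 1 − Σzᵢ/Kᵢ = -1.477, so a root lies in (0, 1).
Newton–Raphson from ψ = 0.51:
  ψ = 0.510: g = -0.3741, g' = -1.232 → ψ = 0.206
  ψ = 0.206: g = -0.0029, g' = -1.386 → ψ = 0.204
Converged at ψ = 0.204.
Then V = ψ·F = 0.2043·145 = 29.6 mol/h and L = F − V = 115.4 mol/h.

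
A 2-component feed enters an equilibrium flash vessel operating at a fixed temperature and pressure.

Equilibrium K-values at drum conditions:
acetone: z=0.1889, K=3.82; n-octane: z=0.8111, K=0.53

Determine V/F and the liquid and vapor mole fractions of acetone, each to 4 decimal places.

V/F = 0.1143, x_acetone = 0.1429, y_acetone = 0.5457

Material balance + equilibrium reduce to Σ zᵢ(Kᵢ−1)/(1+V/F(Kᵢ−1)) = 0.
Feasibility: ΣzᵢKᵢ = 1.1515, Σzᵢ/Kᵢ = 1.5798 — both > 1, two phases present.
Binary case is linear: z₁(K₁−1)(1+V/F(K₂−1)) + z₂(K₂−1)(1+V/F(K₁−1)) = 0
⇒ V/F = [z₁(K₁−1)+z₂(K₂−1)] / [−(K₁−1)(K₂−1)] = 0.15148/1.32540 = 0.1143
Compositions from xᵢ = zᵢ/(1+V/F(Kᵢ−1)), yᵢ = Kᵢxᵢ:
  acetone: x = 0.1429, y = 0.5457
  n-octane: x = 0.8571, y = 0.4543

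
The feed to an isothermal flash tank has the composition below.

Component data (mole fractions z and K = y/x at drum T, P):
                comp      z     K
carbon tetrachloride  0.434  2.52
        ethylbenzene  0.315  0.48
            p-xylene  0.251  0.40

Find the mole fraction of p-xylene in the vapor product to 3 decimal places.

Material balance + equilibrium reduce to Σ zᵢ(Kᵢ−1)/(1+V/F(Kᵢ−1)) = 0.
Feasibility: ΣzᵢKᵢ = 1.345, Σzᵢ/Kᵢ = 1.456 — both > 1, two phases present.
Newton–Raphson from V/F = 0.51:
  V/F = 0.510: g = -0.0683, g' = -0.664 → V/F = 0.407
  V/F = 0.407: g = 0.0005, g' = -0.678 → V/F = 0.408
Converged at V/F = 0.408.
Compositions from xᵢ = zᵢ/(1+V/F(Kᵢ−1)), yᵢ = Kᵢxᵢ:
  carbon tetrachloride: x = 0.268, y = 0.675
  ethylbenzene: x = 0.400, y = 0.192
  p-xylene: x = 0.332, y = 0.133

y_p-xylene = 0.133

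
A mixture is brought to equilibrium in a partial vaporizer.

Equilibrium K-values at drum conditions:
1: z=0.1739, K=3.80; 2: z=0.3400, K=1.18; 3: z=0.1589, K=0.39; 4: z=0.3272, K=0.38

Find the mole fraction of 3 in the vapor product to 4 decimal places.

y_3 = 0.0725

Newton iteration, β⁰ = 0.38:
  β = 0.3800: g = -0.09837, g' = -0.6451 → β = 0.2275
  β = 0.2275: g = 0.00750, g' = -0.7691 → β = 0.2373
  β = 0.2373: g = 0.00006, g' = -0.7560 → β = 0.2374
Converged at β = 0.2374.
Compositions from xᵢ = zᵢ/(1+β(Kᵢ−1)), yᵢ = Kᵢxᵢ:
  1: x = 0.1045, y = 0.3970
  2: x = 0.3261, y = 0.3848
  3: x = 0.1858, y = 0.0725
  4: x = 0.3837, y = 0.1458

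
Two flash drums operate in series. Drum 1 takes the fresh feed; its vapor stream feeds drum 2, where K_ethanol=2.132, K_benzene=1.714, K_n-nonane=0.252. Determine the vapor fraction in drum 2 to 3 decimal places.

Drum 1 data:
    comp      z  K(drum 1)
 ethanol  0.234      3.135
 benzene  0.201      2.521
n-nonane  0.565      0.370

Drum 1:
Newton iteration, ψ₁⁰ = 0.5:
  ψ₁ = 0.500: g = -0.1043, g' = -0.877 → ψ₁ = 0.381
  ψ₁ = 0.381: g = 0.0006, g' = -0.899 → ψ₁ = 0.382
Converged at ψ₁ = 0.382.
Drum-1 compositions:
  ethanol: x = 0.129, y = 0.404
  benzene: x = 0.127, y = 0.321
  n-nonane: x = 0.744, y = 0.275
Drum-2 feed = drum-1 vapor: z₂ = (0.4042, 0.3206, 0.2752).
Drum 2:
Rachford–Rice: g(ψ₂) = Σ zᵢ(Kᵢ−1)/(1+ψ₂(Kᵢ−1)) = 0.
Feasibility: ΣzᵢKᵢ = 1.481, Σzᵢ/Kᵢ = 1.469 — both > 1, two phases present.
Newton iteration, ψ₂⁰ = 0.35:
  ψ₂ = 0.350: g = 0.2319, g' = -0.653 → ψ₂ = 0.705
  ψ₂ = 0.705: g = -0.0291, g' = -0.922 → ψ₂ = 0.674
  ψ₂ = 0.674: g = -0.0009, g' = -0.867 → ψ₂ = 0.673
Converged at ψ₂ = 0.673.
  ethanol: x = 0.229, y = 0.489
  benzene: x = 0.217, y = 0.371
  n-nonane: x = 0.554, y = 0.140

V/F (drum 2) = 0.673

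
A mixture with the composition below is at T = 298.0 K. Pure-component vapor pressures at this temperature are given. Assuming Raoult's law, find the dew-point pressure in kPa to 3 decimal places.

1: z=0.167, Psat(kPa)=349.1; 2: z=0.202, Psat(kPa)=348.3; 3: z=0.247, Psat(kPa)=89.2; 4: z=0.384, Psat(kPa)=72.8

At the dew point ψ → 1, so Σzᵢ/Kᵢ = 1 with Kᵢ = Pᵢˢᵃᵗ/P ⇒ 1/P = Σzᵢ/Pᵢˢᵃᵗ.
1/P = 0.167/349.1 + 0.202/348.3 + 0.247/89.2 + 0.384/72.8 = 0.009102 ⇒ P = 109.865 kPa

Pdew = 109.865 kPa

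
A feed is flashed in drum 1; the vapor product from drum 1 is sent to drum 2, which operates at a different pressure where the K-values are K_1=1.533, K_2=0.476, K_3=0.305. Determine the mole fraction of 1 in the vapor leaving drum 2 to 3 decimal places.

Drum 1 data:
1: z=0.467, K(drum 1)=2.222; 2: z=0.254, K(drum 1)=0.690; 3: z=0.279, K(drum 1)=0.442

Drum 1:
Let ψ₁ = V/F and solve Σ zᵢ(Kᵢ−1)/(1+ψ₁(Kᵢ−1)) = 0.
g(0) = ΣzᵢKᵢ − 1 = 0.336 and g(1) = 1 − Σzᵢ/Kᵢ = -0.210, so a root lies in (0, 1).
Iterate (Newton) starting at ψ₁ = 0.5:
  ψ₁ = 0.500: g = 0.0451, g' = -0.470 → ψ₁ = 0.596
  ψ₁ = 0.596: g = 0.0003, g' = -0.465 → ψ₁ = 0.597
Converged at ψ₁ = 0.597.
Drum-1 compositions:
  1: x = 0.270, y = 0.600
  2: x = 0.312, y = 0.215
  3: x = 0.418, y = 0.185
Drum-2 feed = drum-1 vapor: z₂ = (0.6001, 0.2150, 0.1849).
Drum 2:
Rachford–Rice: g(ψ₂) = Σ zᵢ(Kᵢ−1)/(1+ψ₂(Kᵢ−1)) = 0.
Feasibility: ΣzᵢKᵢ = 1.079, Σzᵢ/Kᵢ = 1.449 — both > 1, two phases present.
Iterate (Newton) starting at ψ₂ = 0.35:
  ψ₂ = 0.350: g = -0.0382, g' = -0.366 → ψ₂ = 0.245
  ψ₂ = 0.245: g = -0.0014, g' = -0.341 → ψ₂ = 0.241
Converged at ψ₂ = 0.241.
  1: x = 0.532, y = 0.815
  2: x = 0.246, y = 0.117
  3: x = 0.222, y = 0.068

y_1 (drum 2) = 0.815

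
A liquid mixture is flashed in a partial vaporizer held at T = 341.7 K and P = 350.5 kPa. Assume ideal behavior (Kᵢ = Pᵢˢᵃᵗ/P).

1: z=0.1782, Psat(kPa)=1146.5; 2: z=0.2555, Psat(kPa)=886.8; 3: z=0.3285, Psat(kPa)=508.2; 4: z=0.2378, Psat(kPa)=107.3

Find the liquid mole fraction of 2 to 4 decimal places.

x_2 = 0.1101

Raoult's law: Kᵢ = Pᵢˢᵃᵗ/P = Pᵢˢᵃᵗ/350.5.
  K_1 = 1146.5/350.5 = 3.271041, K_2 = 886.8/350.5 = 2.530100, K_3 = 508.2/350.5 = 1.449929, K_4 = 107.3/350.5 = 0.306134
Rachford–Rice: g(β) = Σ zᵢ(Kᵢ−1)/(1+β(Kᵢ−1)) = 0.
Feasibility: ΣzᵢKᵢ = 1.7784, Σzᵢ/Kᵢ = 1.1588 — both > 1, two phases present.
Newton iteration, β⁰ = 0.5:
  β = 0.5000: g = 0.27900, g' = -0.7063 → β = 0.8950
  β = 0.8950: g = -0.03158, g' = -1.0374 → β = 0.8646
  β = 0.8646: g = -0.00113, g' = -0.9652 → β = 0.8634
Converged at β = 0.8634.
Compositions from xᵢ = zᵢ/(1+β(Kᵢ−1)), yᵢ = Kᵢxᵢ:
  1: x = 0.0602, y = 0.1969
  2: x = 0.1101, y = 0.2785
  3: x = 0.2366, y = 0.3430
  4: x = 0.5931, y = 0.1816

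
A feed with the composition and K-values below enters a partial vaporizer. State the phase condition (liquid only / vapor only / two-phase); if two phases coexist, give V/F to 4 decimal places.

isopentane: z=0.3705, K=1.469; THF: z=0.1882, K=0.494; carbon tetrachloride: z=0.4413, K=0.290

liquid only

ΣzᵢKᵢ = 0.7652; Σzᵢ/Kᵢ = 2.1549.
Since ΣzᵢKᵢ < 1 the mixture is below its bubble point — single liquid phase.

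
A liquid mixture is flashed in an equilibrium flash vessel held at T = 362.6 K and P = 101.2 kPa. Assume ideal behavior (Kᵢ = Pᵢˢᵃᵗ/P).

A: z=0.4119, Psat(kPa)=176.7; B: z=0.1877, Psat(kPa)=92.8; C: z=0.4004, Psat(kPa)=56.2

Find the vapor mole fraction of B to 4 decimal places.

y_B = 0.1783

Raoult's law: Kᵢ = Pᵢˢᵃᵗ/P = Pᵢˢᵃᵗ/101.2.
  K_A = 176.7/101.2 = 1.746047, K_B = 92.8/101.2 = 0.916996, K_C = 56.2/101.2 = 0.555336
Material balance + equilibrium reduce to Σ zᵢ(Kᵢ−1)/(1+β(Kᵢ−1)) = 0.
Feasibility: ΣzᵢKᵢ = 1.1137, Σzᵢ/Kᵢ = 1.1616 — both > 1, two phases present.
Newton iteration, β⁰ = 0.5:
  β = 0.5000: g = -0.02139, g' = -0.2539 → β = 0.4158
  β = 0.4158: g = -0.00002, g' = -0.2541 → β = 0.4157
Converged at β = 0.4157.
Compositions from xᵢ = zᵢ/(1+β(Kᵢ−1)), yᵢ = Kᵢxᵢ:
  A: x = 0.3144, y = 0.5489
  B: x = 0.1944, y = 0.1783
  C: x = 0.4912, y = 0.2728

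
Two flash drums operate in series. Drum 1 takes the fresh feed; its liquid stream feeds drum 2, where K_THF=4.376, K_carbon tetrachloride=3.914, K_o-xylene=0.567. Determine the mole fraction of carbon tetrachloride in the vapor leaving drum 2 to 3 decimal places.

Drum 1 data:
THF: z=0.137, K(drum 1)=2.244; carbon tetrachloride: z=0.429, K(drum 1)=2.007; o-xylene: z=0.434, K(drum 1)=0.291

y_carbon tetrachloride (drum 2) = 0.387

Drum 1:
Material balance + equilibrium reduce to Σ zᵢ(Kᵢ−1)/(1+ψ₁(Kᵢ−1)) = 0.
Check two-phase: ΣzᵢKᵢ = 1.295 > 1 and Σzᵢ/Kᵢ = 1.766 > 1, so g(0) = 0.295 > 0 and g(1) = -0.766 < 0.
Newton–Raphson from ψ₁ = 0.59:
  ψ₁ = 0.590: g = -0.1597, g' = -0.886 → ψ₁ = 0.410
  ψ₁ = 0.410: g = -0.0151, g' = -0.744 → ψ₁ = 0.390
  ψ₁ = 0.390: g = -0.0001, g' = -0.737 → ψ₁ = 0.389
Converged at ψ₁ = 0.389.
Drum-1 compositions:
  THF: x = 0.092, y = 0.207
  carbon tetrachloride: x = 0.308, y = 0.618
  o-xylene: x = 0.600, y = 0.174
Drum-2 feed = drum-1 liquid: z₂ = (0.0923, 0.3081, 0.5996).
Drum 2:
Iterate (Newton) starting at ψ₂ = 0.35:
  ψ₂ = 0.350: g = 0.2814, g' = -1.018 → ψ₂ = 0.626
  ψ₂ = 0.626: g = 0.0617, g' = -0.648 → ψ₂ = 0.721
  ψ₂ = 0.721: g = 0.0025, g' = -0.599 → ψ₂ = 0.726
Converged at ψ₂ = 0.726.
  THF: x = 0.027, y = 0.117
  carbon tetrachloride: x = 0.099, y = 0.387
  o-xylene: x = 0.874, y = 0.496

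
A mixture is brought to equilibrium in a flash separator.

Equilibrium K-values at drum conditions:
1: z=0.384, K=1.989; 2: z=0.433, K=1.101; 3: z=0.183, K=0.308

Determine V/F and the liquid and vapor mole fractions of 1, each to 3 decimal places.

V/F = 0.741, x_1 = 0.222, y_1 = 0.441

Rachford–Rice: g(V/F) = Σ zᵢ(Kᵢ−1)/(1+V/F(Kᵢ−1)) = 0.
Feasibility: ΣzᵢKᵢ = 1.297, Σzᵢ/Kᵢ = 1.180 — both > 1, two phases present.
Iterate (Newton) starting at V/F = 0.49:
  V/F = 0.490: g = 0.1059, g' = -0.375 → V/F = 0.772
  V/F = 0.772: g = -0.0161, g' = -0.529 → V/F = 0.742
  V/F = 0.742: g = -0.0005, g' = -0.499 → V/F = 0.741
Converged at V/F = 0.741.
Compositions from xᵢ = zᵢ/(1+V/F(Kᵢ−1)), yᵢ = Kᵢxᵢ:
  1: x = 0.222, y = 0.441
  2: x = 0.403, y = 0.444
  3: x = 0.376, y = 0.116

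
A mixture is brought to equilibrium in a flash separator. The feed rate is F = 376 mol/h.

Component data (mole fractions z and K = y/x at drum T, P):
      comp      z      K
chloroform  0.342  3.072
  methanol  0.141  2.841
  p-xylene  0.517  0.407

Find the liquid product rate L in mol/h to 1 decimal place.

L = 166.9 mol/h

Rachford–Rice: g(ψ) = Σ zᵢ(Kᵢ−1)/(1+ψ(Kᵢ−1)) = 0.
g(0) = ΣzᵢKᵢ − 1 = 0.662 and g(1) = 1 − Σzᵢ/Kᵢ = -0.431, so a root lies in (0, 1).
Newton–Raphson from ψ = 0.5:
  ψ = 0.500: g = 0.0474, g' = -0.851 → ψ = 0.556
Converged at ψ = 0.556.
Then V = ψ·F = 0.5562·376 = 209.1 mol/h and L = F − V = 166.9 mol/h.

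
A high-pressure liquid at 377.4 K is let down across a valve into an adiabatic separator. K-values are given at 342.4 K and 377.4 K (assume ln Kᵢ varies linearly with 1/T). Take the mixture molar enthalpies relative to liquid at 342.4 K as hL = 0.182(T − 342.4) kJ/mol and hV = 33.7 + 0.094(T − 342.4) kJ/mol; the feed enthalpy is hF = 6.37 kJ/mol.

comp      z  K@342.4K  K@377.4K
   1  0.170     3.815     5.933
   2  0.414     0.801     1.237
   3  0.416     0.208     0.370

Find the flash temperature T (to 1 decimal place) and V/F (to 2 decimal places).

T = 352.1 K, V/F = 0.14

Adiabatic flash: solve Rachford–Rice at each trial T, then check hF = ψ·hV(T) + (1−ψ)·hL(T).
  T = 342.4 K: K = (3.815, 0.801, 0.208), RR gives ψ = 0.045, H_out = 1.516 kJ/mol
  T = 377.4 K: K = (5.933, 1.237, 0.370), RR gives ψ = 0.428, H_out = 19.466 kJ/mol
  T = 359.9 K: K = (4.809, 1.006, 0.281), RR gives ψ = 0.220, H_out = 10.250 kJ/mol
  T = 351.1 K: K = (4.293, 0.900, 0.243), RR gives ψ = 0.130, H_out = 5.875 kJ/mol
  T = 355.5 K: K = (4.547, 0.952, 0.261), RR gives ψ = 0.174, H_out = 8.055 kJ/mol
  T = 353.3 K: K = (4.419, 0.926, 0.252), RR gives ψ = 0.152, H_out = 6.965 kJ/mol
Linear interpolation between T = 351.1 (H_out = 5.875) and T = 353.3 (H_out = 6.965) on hF = 6.37 gives T ≈ 352.1 K, at which ψ = 0.14.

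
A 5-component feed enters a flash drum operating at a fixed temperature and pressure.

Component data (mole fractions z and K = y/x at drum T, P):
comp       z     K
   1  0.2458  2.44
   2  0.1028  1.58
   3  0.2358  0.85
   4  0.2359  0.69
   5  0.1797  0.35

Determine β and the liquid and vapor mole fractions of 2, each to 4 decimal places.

β = 0.3852, x_2 = 0.0840, y_2 = 0.1328

Rachford–Rice: g(β) = Σ zᵢ(Kᵢ−1)/(1+β(Kᵢ−1)) = 0.
Check two-phase: ΣzᵢKᵢ = 1.1883 > 1 and Σzᵢ/Kᵢ = 1.2985 > 1, so g(0) = 0.1883 > 0 and g(1) = -0.2985 < 0.
Iterate (Newton) starting at β = 0.5:
  β = 0.5000: g = -0.04582, g' = -0.3977 → β = 0.3848
  β = 0.3848: g = 0.00017, g' = -0.4044 → β = 0.3852
Converged at β = 0.3852.
Compositions from xᵢ = zᵢ/(1+β(Kᵢ−1)), yᵢ = Kᵢxᵢ:
  1: x = 0.1581, y = 0.3858
  2: x = 0.0840, y = 0.1328
  3: x = 0.2503, y = 0.2127
  4: x = 0.2679, y = 0.1848
  5: x = 0.2397, y = 0.0839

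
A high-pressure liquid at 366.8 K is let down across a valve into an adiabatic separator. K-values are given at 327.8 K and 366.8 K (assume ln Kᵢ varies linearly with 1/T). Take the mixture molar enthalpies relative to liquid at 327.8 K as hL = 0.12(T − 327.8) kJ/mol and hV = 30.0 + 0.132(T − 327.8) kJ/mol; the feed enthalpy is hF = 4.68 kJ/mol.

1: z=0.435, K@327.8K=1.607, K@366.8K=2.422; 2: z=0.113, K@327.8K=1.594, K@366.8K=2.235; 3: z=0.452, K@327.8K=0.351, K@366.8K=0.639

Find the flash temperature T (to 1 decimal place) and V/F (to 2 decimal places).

T = 329.6 K, V/F = 0.15

Adiabatic flash: solve Rachford–Rice at each trial T, then check hF = ψ·hV(T) + (1−ψ)·hL(T).
  T = 327.8 K: K = (1.607, 1.594, 0.351), RR gives ψ = 0.096, H_out = 2.893 kJ/mol
  T = 366.8 K: K = (2.422, 2.235, 0.639), RR gives ψ = 1.000, H_out = 35.148 kJ/mol
  T = 347.3 K: K = (1.996, 1.905, 0.482), RR gives ψ = 0.594, H_out = 20.308 kJ/mol
  T = 337.6 K: K = (1.797, 1.748, 0.413), RR gives ψ = 0.360, H_out = 12.016 kJ/mol
  T = 332.7 K: K = (1.701, 1.670, 0.381), RR gives ψ = 0.235, H_out = 7.656 kJ/mol
  T = 330.2 K: K = (1.653, 1.631, 0.366), RR gives ψ = 0.167, H_out = 5.293 kJ/mol
Linear interpolation between T = 327.8 (H_out = 2.893) and T = 330.2 (H_out = 5.293) on hF = 4.68 gives T ≈ 329.6 K, at which ψ = 0.15.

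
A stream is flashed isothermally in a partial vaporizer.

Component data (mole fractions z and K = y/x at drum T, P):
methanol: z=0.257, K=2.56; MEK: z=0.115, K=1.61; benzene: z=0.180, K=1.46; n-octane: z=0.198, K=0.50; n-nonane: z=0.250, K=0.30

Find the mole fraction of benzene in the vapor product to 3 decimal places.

Rachford–Rice: g(ψ) = Σ zᵢ(Kᵢ−1)/(1+ψ(Kᵢ−1)) = 0.
Check two-phase: ΣzᵢKᵢ = 1.280 > 1 and Σzᵢ/Kᵢ = 1.524 > 1, so g(0) = 0.280 > 0 and g(1) = -0.524 < 0.
Iterate (Newton) starting at ψ = 0.32:
  ψ = 0.320: g = 0.0549, g' = -0.611 → ψ = 0.410
  ψ = 0.410: g = 0.0004, g' = -0.606 → ψ = 0.411
Converged at ψ = 0.411.
Compositions from xᵢ = zᵢ/(1+ψ(Kᵢ−1)), yᵢ = Kᵢxᵢ:
  methanol: x = 0.157, y = 0.401
  MEK: x = 0.092, y = 0.148
  benzene: x = 0.151, y = 0.221
  n-octane: x = 0.249, y = 0.125
  n-nonane: x = 0.351, y = 0.105

y_benzene = 0.221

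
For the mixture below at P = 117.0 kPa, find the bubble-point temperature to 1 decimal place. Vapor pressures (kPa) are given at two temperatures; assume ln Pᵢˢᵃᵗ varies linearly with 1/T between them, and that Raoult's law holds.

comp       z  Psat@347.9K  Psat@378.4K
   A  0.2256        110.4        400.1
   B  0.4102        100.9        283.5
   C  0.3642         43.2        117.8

T = 357.1 K

Bubble-point temperature: ΣzᵢPᵢˢᵃᵗ(T) = P. Interpolate ln Pᵢˢᵃᵗ = aᵢ + bᵢ/T.
  T = 347.9 K: ΣzᵢPᵢˢᵃᵗ = 82.03 kPa
  T = 378.4 K: ΣzᵢPᵢˢᵃᵗ = 249.46 kPa
  T = 363.1 K: ΣzᵢPᵢˢᵃᵗ = 145.88 kPa
  T = 355.5 K: ΣzᵢPᵢˢᵃᵗ = 110.01 kPa
  T = 359.3 K: ΣzᵢPᵢˢᵃᵗ = 126.86 kPa
  T = 357.4 K: ΣzᵢPᵢˢᵃᵗ = 118.17 kPa
Interpolating between 355.5 K and 357.4 K gives T ≈ 357.1 K.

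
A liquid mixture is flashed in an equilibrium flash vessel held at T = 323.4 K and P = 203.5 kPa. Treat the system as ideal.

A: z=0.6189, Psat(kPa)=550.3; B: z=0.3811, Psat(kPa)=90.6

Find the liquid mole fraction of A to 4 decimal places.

x_A = 0.2456

Raoult's law: Kᵢ = Pᵢˢᵃᵗ/P = Pᵢˢᵃᵗ/203.5.
  K_A = 550.3/203.5 = 2.704177, K_B = 90.6/203.5 = 0.445209
Let ψ = V/F and solve Σ zᵢ(Kᵢ−1)/(1+ψ(Kᵢ−1)) = 0.
Feasibility: ΣzᵢKᵢ = 1.8433, Σzᵢ/Kᵢ = 1.0849 — both > 1, two phases present.
Binary case is linear: z₁(K₁−1)(1+ψ(K₂−1)) + z₂(K₂−1)(1+ψ(K₁−1)) = 0
⇒ ψ = [z₁(K₁−1)+z₂(K₂−1)] / [−(K₁−1)(K₂−1)] = 0.84328/0.94546 = 0.8919
Compositions from xᵢ = zᵢ/(1+ψ(Kᵢ−1)), yᵢ = Kᵢxᵢ:
  A: x = 0.2456, y = 0.6641
  B: x = 0.7544, y = 0.3359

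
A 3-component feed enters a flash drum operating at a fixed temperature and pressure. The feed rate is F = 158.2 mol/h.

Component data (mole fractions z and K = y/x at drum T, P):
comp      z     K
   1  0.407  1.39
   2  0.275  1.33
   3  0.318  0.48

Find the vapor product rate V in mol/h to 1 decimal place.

V = 69.8 mol/h

Let ψ = V/F and solve Σ zᵢ(Kᵢ−1)/(1+ψ(Kᵢ−1)) = 0.
Feasibility: ΣzᵢKᵢ = 1.084, Σzᵢ/Kᵢ = 1.162 — both > 1, two phases present.
Newton–Raphson from ψ = 0.6:
  ψ = 0.600: g = -0.0360, g' = -0.243 → ψ = 0.452
  ψ = 0.452: g = -0.0023, g' = -0.214 → ψ = 0.441
Converged at ψ = 0.441.
Then V = ψ·F = 0.4414·158.2 = 69.8 mol/h and L = F − V = 88.4 mol/h.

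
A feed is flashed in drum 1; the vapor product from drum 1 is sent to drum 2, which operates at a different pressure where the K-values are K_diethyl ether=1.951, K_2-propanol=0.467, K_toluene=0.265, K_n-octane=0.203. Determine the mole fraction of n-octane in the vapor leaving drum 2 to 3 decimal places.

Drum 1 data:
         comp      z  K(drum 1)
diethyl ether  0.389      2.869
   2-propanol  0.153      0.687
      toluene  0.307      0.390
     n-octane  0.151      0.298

y_n-octane (drum 2) = 0.024

Drum 1:
Let ψ₁ = V/F and solve Σ zᵢ(Kᵢ−1)/(1+ψ₁(Kᵢ−1)) = 0.
Check two-phase: ΣzᵢKᵢ = 1.386 > 1 and Σzᵢ/Kᵢ = 1.652 > 1, so g(0) = 0.386 > 0 and g(1) = -0.652 < 0.
Iterate (Newton) starting at ψ₁ = 0.59:
  ψ₁ = 0.590: g = -0.1865, g' = -0.826 → ψ₁ = 0.364
  ψ₁ = 0.364: g = -0.0046, g' = -0.823 → ψ₁ = 0.359
Converged at ψ₁ = 0.359.
Drum-1 compositions:
  diethyl ether: x = 0.233, y = 0.668
  2-propanol: x = 0.172, y = 0.118
  toluene: x = 0.393, y = 0.153
  n-octane: x = 0.202, y = 0.060
Drum-2 feed = drum-1 vapor: z₂ = (0.6682, 0.1184, 0.1533, 0.0601).
Drum 2:
Rachford–Rice: g(ψ₂) = Σ zᵢ(Kᵢ−1)/(1+ψ₂(Kᵢ−1)) = 0.
Feasibility: ΣzᵢKᵢ = 1.412, Σzᵢ/Kᵢ = 1.471 — both > 1, two phases present.
Newton–Raphson from ψ₂ = 0.5:
  ψ₂ = 0.500: g = 0.0869, g' = -0.653 → ψ₂ = 0.633
  ψ₂ = 0.633: g = -0.0060, g' = -0.757 → ψ₂ = 0.625
Converged at ψ₂ = 0.625.
  diethyl ether: x = 0.419, y = 0.818
  2-propanol: x = 0.178, y = 0.083
  toluene: x = 0.284, y = 0.075
  n-octane: x = 0.120, y = 0.024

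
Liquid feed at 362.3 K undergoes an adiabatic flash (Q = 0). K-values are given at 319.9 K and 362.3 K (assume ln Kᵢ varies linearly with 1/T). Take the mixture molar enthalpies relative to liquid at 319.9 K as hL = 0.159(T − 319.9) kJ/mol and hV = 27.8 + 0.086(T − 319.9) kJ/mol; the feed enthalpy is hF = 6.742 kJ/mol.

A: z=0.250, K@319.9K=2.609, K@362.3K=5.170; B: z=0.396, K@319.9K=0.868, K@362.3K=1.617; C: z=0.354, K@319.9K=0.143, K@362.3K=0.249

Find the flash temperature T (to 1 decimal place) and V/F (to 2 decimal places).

T = 328.1 K, V/F = 0.20

Adiabatic flash: solve Rachford–Rice at each trial T, then check hF = ψ·hV(T) + (1−ψ)·hL(T).
  T = 319.9 K: K = (2.609, 0.868, 0.143), RR gives ψ = 0.053, H_out = 1.480 kJ/mol
  T = 362.3 K: K = (5.170, 1.617, 0.249), RR gives ψ = 0.593, H_out = 21.386 kJ/mol
  T = 341.1 K: K = (3.752, 1.208, 0.192), RR gives ψ = 0.380, H_out = 13.341 kJ/mol
  T = 330.5 K: K = (3.147, 1.029, 0.166), RR gives ψ = 0.237, H_out = 8.077 kJ/mol
  T = 325.2 K: K = (2.870, 0.947, 0.154), RR gives ψ = 0.151, H_out = 4.984 kJ/mol
  T = 327.9 K: K = (3.009, 0.988, 0.161), RR gives ψ = 0.196, H_out = 6.605 kJ/mol
  T = 329.2 K: K = (3.077, 1.009, 0.163), RR gives ψ = 0.217, H_out = 7.351 kJ/mol
Linear interpolation between T = 327.9 (H_out = 6.605) and T = 329.2 (H_out = 7.351) on hF = 6.742 gives T ≈ 328.1 K, at which ψ = 0.20.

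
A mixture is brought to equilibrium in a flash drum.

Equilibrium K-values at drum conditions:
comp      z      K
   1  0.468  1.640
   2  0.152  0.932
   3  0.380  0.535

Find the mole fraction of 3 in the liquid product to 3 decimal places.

x_3 = 0.479

Material balance + equilibrium reduce to Σ zᵢ(Kᵢ−1)/(1+ψ(Kᵢ−1)) = 0.
Check two-phase: ΣzᵢKᵢ = 1.112 > 1 and Σzᵢ/Kᵢ = 1.159 > 1, so g(0) = 0.112 > 0 and g(1) = -0.159 < 0.
Iterate (Newton) starting at ψ = 0.33:
  ψ = 0.330: g = 0.0280, g' = -0.246 → ψ = 0.444
Converged at ψ = 0.444.
Compositions from xᵢ = zᵢ/(1+ψ(Kᵢ−1)), yᵢ = Kᵢxᵢ:
  1: x = 0.365, y = 0.598
  2: x = 0.157, y = 0.146
  3: x = 0.479, y = 0.256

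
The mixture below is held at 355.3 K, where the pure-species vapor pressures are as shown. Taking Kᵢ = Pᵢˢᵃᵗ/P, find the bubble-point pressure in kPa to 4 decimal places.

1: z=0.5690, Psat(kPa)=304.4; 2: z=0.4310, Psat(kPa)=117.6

At the bubble point ψ → 0, so ΣzᵢKᵢ = 1 with Kᵢ = Pᵢˢᵃᵗ/P ⇒ P = ΣzᵢPᵢˢᵃᵗ.
P = 0.5690·304.4 + 0.4310·117.6 = 223.8892 kPa

Pbub = 223.8892 kPa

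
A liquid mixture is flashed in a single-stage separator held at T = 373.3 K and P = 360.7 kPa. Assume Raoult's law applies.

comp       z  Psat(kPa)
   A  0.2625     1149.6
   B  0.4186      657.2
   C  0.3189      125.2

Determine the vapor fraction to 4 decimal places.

Raoult's law: Kᵢ = Pᵢˢᵃᵗ/P = Pᵢˢᵃᵗ/360.7.
  K_A = 1149.6/360.7 = 3.187136, K_B = 657.2/360.7 = 1.822013, K_C = 125.2/360.7 = 0.347103
Let ψ = V/F and solve Σ zᵢ(Kᵢ−1)/(1+ψ(Kᵢ−1)) = 0.
Check two-phase: ΣzᵢKᵢ = 1.7100 > 1 and Σzᵢ/Kᵢ = 1.2309 > 1, so g(0) = 0.7100 > 0 and g(1) = -0.2309 < 0.
Newton–Raphson from ψ = 0.63:
  ψ = 0.6300: g = 0.11445, g' = -0.7371 → ψ = 0.7853
  ψ = 0.7853: g = -0.00688, g' = -0.8470 → ψ = 0.7771
Converged at ψ = 0.7771.

ψ = 0.7771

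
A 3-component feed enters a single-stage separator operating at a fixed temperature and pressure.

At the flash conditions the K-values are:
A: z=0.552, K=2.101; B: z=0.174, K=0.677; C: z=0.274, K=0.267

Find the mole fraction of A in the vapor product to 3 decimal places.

y_A = 0.742

Rachford–Rice: g(ψ) = Σ zᵢ(Kᵢ−1)/(1+ψ(Kᵢ−1)) = 0.
Feasibility: ΣzᵢKᵢ = 1.351, Σzᵢ/Kᵢ = 1.546 — both > 1, two phases present.
Iterate (Newton) starting at ψ = 0.5:
  ψ = 0.500: g = 0.0079, g' = -0.671 → ψ = 0.512
Converged at ψ = 0.512.
Compositions from xᵢ = zᵢ/(1+ψ(Kᵢ−1)), yᵢ = Kᵢxᵢ:
  A: x = 0.353, y = 0.742
  B: x = 0.208, y = 0.141
  C: x = 0.438, y = 0.117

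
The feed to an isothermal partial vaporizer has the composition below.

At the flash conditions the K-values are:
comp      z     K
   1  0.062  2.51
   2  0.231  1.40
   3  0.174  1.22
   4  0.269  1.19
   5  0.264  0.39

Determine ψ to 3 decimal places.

ψ = 0.428

Rachford–Rice: g(ψ) = Σ zᵢ(Kᵢ−1)/(1+ψ(Kᵢ−1)) = 0.
Feasibility: ΣzᵢKᵢ = 1.114, Σzᵢ/Kᵢ = 1.235 — both > 1, two phases present.
Iterate (Newton) starting at ψ = 0.5:
  ψ = 0.500: g = -0.0202, g' = -0.290 → ψ = 0.430
  ψ = 0.430: g = -0.0006, g' = -0.275 → ψ = 0.428
Converged at ψ = 0.428.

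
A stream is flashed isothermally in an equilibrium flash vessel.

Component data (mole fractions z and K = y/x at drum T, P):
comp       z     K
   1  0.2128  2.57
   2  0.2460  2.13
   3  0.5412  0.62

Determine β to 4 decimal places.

Material balance + equilibrium reduce to Σ zᵢ(Kᵢ−1)/(1+β(Kᵢ−1)) = 0.
Check two-phase: ΣzᵢKᵢ = 1.4064 > 1 and Σzᵢ/Kᵢ = 1.0712 > 1, so g(0) = 0.4064 > 0 and g(1) = -0.0712 < 0.
Newton iteration, β⁰ = 0.52:
  β = 0.5200: g = 0.10273, g' = -0.4050 → β = 0.7737
  β = 0.7737: g = 0.00788, g' = -0.3532 → β = 0.7960
Converged at β = 0.7960.

β = 0.7960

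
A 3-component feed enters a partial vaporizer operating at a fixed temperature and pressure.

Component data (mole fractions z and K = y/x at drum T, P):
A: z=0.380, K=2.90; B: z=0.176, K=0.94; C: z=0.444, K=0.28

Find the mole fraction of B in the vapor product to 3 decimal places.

Let β = V/F and solve Σ zᵢ(Kᵢ−1)/(1+β(Kᵢ−1)) = 0.
g(0) = ΣzᵢKᵢ − 1 = 0.392 and g(1) = 1 − Σzᵢ/Kᵢ = -0.904, so a root lies in (0, 1).
Newton–Raphson from β = 0.5:
  β = 0.500: g = -0.1401, g' = -0.923 → β = 0.348
  β = 0.348: g = -0.0029, g' = -0.907 → β = 0.345
Converged at β = 0.345.
Compositions from xᵢ = zᵢ/(1+β(Kᵢ−1)), yᵢ = Kᵢxᵢ:
  A: x = 0.230, y = 0.666
  B: x = 0.180, y = 0.169
  C: x = 0.591, y = 0.165

y_B = 0.169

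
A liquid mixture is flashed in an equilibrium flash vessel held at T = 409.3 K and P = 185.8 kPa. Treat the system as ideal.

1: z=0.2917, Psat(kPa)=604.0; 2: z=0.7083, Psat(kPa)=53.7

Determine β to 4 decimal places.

Raoult's law: Kᵢ = Pᵢˢᵃᵗ/P = Pᵢˢᵃᵗ/185.8.
  K_1 = 604.0/185.8 = 3.250807, K_2 = 53.7/185.8 = 0.289020
Binary case is linear: z₁(K₁−1)(1+β(K₂−1)) + z₂(K₂−1)(1+β(K₁−1)) = 0
⇒ β = [z₁(K₁−1)+z₂(K₂−1)] / [−(K₁−1)(K₂−1)] = 0.15297/1.60028 = 0.0956

β = 0.0956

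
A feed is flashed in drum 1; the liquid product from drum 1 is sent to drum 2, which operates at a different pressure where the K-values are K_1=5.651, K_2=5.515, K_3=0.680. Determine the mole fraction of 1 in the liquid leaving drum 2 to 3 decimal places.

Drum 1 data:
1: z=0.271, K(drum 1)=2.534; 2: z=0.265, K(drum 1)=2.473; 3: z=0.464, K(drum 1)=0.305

Drum 1:
Rachford–Rice: g(ψ₁) = Σ zᵢ(Kᵢ−1)/(1+ψ₁(Kᵢ−1)) = 0.
g(0) = ΣzᵢKᵢ − 1 = 0.484 and g(1) = 1 − Σzᵢ/Kᵢ = -0.735, so a root lies in (0, 1).
Newton iteration, ψ₁⁰ = 0.54:
  ψ₁ = 0.540: g = -0.0714, g' = -0.943 → ψ₁ = 0.464
  ψ₁ = 0.464: g = -0.0015, g' = -0.909 → ψ₁ = 0.463
Converged at ψ₁ = 0.463.
Drum-1 compositions:
  1: x = 0.159, y = 0.402
  2: x = 0.158, y = 0.390
  3: x = 0.684, y = 0.209
Drum-2 feed = drum-1 liquid: z₂ = (0.1585, 0.1576, 0.6839).
Drum 2:
Material balance + equilibrium reduce to Σ zᵢ(Kᵢ−1)/(1+ψ₂(Kᵢ−1)) = 0.
g(0) = ΣzᵢKᵢ − 1 = 1.230 and g(1) = 1 − Σzᵢ/Kᵢ = -0.062, so a root lies in (0, 1).
Newton iteration, ψ₂⁰ = 0.35:
  ψ₂ = 0.350: g = 0.3099, g' = -1.068 → ψ₂ = 0.640
  ψ₂ = 0.640: g = 0.0930, g' = -0.540 → ψ₂ = 0.813
  ψ₂ = 0.813: g = 0.0109, g' = -0.425 → ψ₂ = 0.838
  ψ₂ = 0.838: g = 0.0001, g' = -0.414 → ψ₂ = 0.839
Converged at ψ₂ = 0.839.
  1: x = 0.032, y = 0.183
  2: x = 0.033, y = 0.182
  3: x = 0.935, y = 0.636

x_1 (drum 2) = 0.032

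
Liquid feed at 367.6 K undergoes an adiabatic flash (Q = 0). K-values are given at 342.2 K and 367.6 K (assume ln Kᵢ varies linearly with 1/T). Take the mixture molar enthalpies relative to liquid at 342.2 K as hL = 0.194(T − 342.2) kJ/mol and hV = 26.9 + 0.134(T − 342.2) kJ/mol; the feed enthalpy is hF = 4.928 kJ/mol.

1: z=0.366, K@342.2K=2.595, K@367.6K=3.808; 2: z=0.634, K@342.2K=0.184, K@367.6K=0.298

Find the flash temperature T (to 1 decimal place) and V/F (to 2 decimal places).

Adiabatic flash: solve Rachford–Rice at each trial T, then check hF = ψ·hV(T) + (1−ψ)·hL(T).
  T = 342.2 K: K = (2.595, 0.184), RR gives ψ = 0.051, H_out = 1.373 kJ/mol
  T = 367.6 K: K = (3.808, 0.298), RR gives ψ = 0.296, H_out = 12.428 kJ/mol
  T = 354.9 K: K = (3.165, 0.236), RR gives ψ = 0.186, H_out = 7.335 kJ/mol
  T = 348.5 K: K = (2.869, 0.209), RR gives ψ = 0.123, H_out = 4.493 kJ/mol
  T = 351.7 K: K = (3.015, 0.222), RR gives ψ = 0.156, H_out = 5.947 kJ/mol
  T = 350.1 K: K = (2.941, 0.215), RR gives ψ = 0.140, H_out = 5.229 kJ/mol
Linear interpolation between T = 348.5 (H_out = 4.493) and T = 350.1 (H_out = 5.229) on hF = 4.928 gives T ≈ 349.4 K, at which ψ = 0.13.

T = 349.4 K, V/F = 0.13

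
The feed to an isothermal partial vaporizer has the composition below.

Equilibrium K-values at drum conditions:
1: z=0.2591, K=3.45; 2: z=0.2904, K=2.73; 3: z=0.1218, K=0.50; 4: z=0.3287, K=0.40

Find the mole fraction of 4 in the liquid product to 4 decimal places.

x_4 = 0.5870

Let β = V/F and solve Σ zᵢ(Kᵢ−1)/(1+β(Kᵢ−1)) = 0.
Feasibility: ΣzᵢKᵢ = 1.8791, Σzᵢ/Kᵢ = 1.2468 — both > 1, two phases present.
Newton iteration, β⁰ = 0.5:
  β = 0.5000: g = 0.19174, g' = -0.8597 → β = 0.7230
  β = 0.7230: g = 0.00853, g' = -0.8179 → β = 0.7335
  β = 0.7335: g = -0.00002, g' = -0.8210 → β = 0.7334
Converged at β = 0.7334.
Compositions from xᵢ = zᵢ/(1+β(Kᵢ−1)), yᵢ = Kᵢxᵢ:
  1: x = 0.0926, y = 0.3196
  2: x = 0.1280, y = 0.3494
  3: x = 0.1923, y = 0.0962
  4: x = 0.5870, y = 0.2348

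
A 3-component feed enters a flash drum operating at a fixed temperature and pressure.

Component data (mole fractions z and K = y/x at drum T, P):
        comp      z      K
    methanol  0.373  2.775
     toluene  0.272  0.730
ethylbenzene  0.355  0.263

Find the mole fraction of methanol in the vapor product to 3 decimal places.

Rachford–Rice: g(ψ) = Σ zᵢ(Kᵢ−1)/(1+ψ(Kᵢ−1)) = 0.
Check two-phase: ΣzᵢKᵢ = 1.327 > 1 and Σzᵢ/Kᵢ = 1.857 > 1, so g(0) = 0.327 > 0 and g(1) = -0.857 < 0.
Newton–Raphson from ψ = 0.58:
  ψ = 0.580: g = -0.2178, g' = -0.901 → ψ = 0.338
  ψ = 0.338: g = -0.0157, g' = -0.825 → ψ = 0.319
Converged at ψ = 0.319.
Compositions from xᵢ = zᵢ/(1+ψ(Kᵢ−1)), yᵢ = Kᵢxᵢ:
  methanol: x = 0.238, y = 0.661
  toluene: x = 0.298, y = 0.217
  ethylbenzene: x = 0.464, y = 0.122

y_methanol = 0.661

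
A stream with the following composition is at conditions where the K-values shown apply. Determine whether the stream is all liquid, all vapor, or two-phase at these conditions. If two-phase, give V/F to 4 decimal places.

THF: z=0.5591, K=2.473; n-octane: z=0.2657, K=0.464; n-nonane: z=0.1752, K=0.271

ΣzᵢKᵢ = 1.5534; Σzᵢ/Kᵢ = 1.4452.
Both exceed 1, so a two-phase solution exists.
Material balance + equilibrium reduce to Σ zᵢ(Kᵢ−1)/(1+ψ(Kᵢ−1)) = 0.
Newton–Raphson from ψ = 0.5:
  ψ = 0.5000: g = 0.07873, g' = -0.7753 → ψ = 0.6015
  ψ = 0.6015: g = -0.00101, g' = -0.8026 → ψ = 0.6003
Converged at ψ = 0.6003.

two-phase, V/F = 0.6003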